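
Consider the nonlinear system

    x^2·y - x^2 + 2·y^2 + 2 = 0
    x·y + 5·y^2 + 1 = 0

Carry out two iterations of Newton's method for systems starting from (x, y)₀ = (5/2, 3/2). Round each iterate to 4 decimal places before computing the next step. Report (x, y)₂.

(1.1461, 0.1663)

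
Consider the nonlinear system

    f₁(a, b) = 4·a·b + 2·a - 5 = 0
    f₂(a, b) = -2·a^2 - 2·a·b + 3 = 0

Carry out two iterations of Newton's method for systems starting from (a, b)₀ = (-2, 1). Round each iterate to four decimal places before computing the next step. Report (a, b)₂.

At (-2, 1): F = (-17.0000, -1.0000).
Jacobian J = [[4·b + 2, 4·a], [-4·a - 2·b, -2·a]].
At the point, J = [[6.0000, -8.0000], [6.0000, 4.0000]] (det J = 72.0000).
Solving J·Δ = −F gives Δ = (1.0556, -1.3333).
Then the next iterate is (a, b)₁ = (-0.9444, -0.3333).
Round to (-0.9444, -0.3333) and repeat: F = (-5.629726, 0.586680), J = [[0.6668, -3.7776], [4.4442, 1.8888]].
Δ = (0.4664, -1.4080), so (a, b)₂ = (-0.4780, -1.7413).

(-0.4780, -1.7413)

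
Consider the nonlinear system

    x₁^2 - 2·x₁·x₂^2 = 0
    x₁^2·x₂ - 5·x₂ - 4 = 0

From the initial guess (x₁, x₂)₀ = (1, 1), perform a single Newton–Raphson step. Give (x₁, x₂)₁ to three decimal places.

At (1, 1): F = (-1.000, -8.000).
Jacobian J = [[2·x₁ - 2·x₂^2, -4·x₁·x₂], [2·x₁·x₂, x₁^2 - 5]].
At the point, J = [[0.000, -4.000], [2.000, -4.000]] (det J = 8.000).
Solving J·Δ = −F gives Δ = (3.500, -0.250).
Then the next iterate is (x₁, x₂)₁ = (4.500, 0.750).

(4.500, 0.750)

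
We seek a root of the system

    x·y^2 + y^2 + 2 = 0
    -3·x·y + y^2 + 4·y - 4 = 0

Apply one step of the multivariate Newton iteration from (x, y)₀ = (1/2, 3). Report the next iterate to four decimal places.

(0.3778, 1.4000)

At (1/2, 3): F = (15.5000, 12.5000).
Jacobian J = [[y^2, 2·x·y + 2·y], [-3·y, -3·x + 2·y + 4]].
At the point, J = [[9.0000, 9.0000], [-9.0000, 8.5000]] (det J = 157.5000).
Solving J·Δ = −F gives Δ = (-0.1222, -1.6000).
Then the next iterate is (x, y)₁ = (0.3778, 1.4000).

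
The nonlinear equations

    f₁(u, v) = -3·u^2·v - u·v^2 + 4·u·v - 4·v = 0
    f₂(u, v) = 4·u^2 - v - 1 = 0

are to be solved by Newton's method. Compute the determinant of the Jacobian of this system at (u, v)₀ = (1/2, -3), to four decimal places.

11.0000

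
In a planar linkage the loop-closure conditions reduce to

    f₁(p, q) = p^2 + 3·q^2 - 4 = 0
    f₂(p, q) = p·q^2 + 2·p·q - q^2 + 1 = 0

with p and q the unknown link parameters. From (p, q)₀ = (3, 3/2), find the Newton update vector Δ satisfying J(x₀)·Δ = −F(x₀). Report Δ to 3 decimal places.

(-0.424, -1.023)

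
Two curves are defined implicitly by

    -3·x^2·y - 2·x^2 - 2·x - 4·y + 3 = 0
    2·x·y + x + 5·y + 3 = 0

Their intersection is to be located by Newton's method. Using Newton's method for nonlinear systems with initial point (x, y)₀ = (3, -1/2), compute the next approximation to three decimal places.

At (3, -1/2): F = (-5.500, 0.500).
Jacobian J = [[-6·x·y - 4·x - 2, -3·x^2 - 4], [2·y + 1, 2·x + 5]].
At the point, J = [[-5.000, -31.000], [0.000, 11.000]] (det J = -55.000).
Solving J·Δ = −F gives Δ = (-0.818, -0.045).
Then the next iterate is (x, y)₁ = (2.182, -0.545).

(2.182, -0.545)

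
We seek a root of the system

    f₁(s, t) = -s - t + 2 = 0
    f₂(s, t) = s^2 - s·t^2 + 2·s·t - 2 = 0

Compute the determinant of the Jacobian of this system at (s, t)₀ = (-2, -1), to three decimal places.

1.000

J = [[-1, -1], [2·s - t^2 + 2·t, -2·s·t + 2·s]].
At the point, J = [[-1.000, -1.000], [-7.000, -8.000]].
det J = 1.000.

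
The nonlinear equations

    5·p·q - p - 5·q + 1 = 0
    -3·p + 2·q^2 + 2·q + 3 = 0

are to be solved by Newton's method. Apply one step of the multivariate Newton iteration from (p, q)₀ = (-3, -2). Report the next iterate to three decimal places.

(-12.333, 5.333)

At (-3, -2): F = (44.000, 16.000).
Jacobian J = [[5·q - 1, 5·p - 5], [-3, 4·q + 2]].
At the point, J = [[-11.000, -20.000], [-3.000, -6.000]] (det J = 6.000).
Solving J·Δ = −F gives Δ = (-9.333, 7.333).
Then the next iterate is (p, q)₁ = (-12.333, 5.333).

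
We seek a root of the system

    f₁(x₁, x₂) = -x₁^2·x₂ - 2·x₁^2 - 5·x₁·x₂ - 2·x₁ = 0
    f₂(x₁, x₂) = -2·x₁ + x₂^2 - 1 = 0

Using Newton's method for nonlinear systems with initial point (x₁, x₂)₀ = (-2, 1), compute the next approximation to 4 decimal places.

At (-2, 1): F = (2.0000, 4.0000).
Jacobian J = [[-2·x₁·x₂ - 4·x₁ - 5·x₂ - 2, -x₁^2 - 5·x₁], [-2, 2·x₂]].
At the point, J = [[5.0000, 6.0000], [-2.0000, 2.0000]] (det J = 22.0000).
Solving J·Δ = −F gives Δ = (0.9091, -1.0909).
Then the next iterate is (x₁, x₂)₁ = (-1.0909, -0.0909).

(-1.0909, -0.0909)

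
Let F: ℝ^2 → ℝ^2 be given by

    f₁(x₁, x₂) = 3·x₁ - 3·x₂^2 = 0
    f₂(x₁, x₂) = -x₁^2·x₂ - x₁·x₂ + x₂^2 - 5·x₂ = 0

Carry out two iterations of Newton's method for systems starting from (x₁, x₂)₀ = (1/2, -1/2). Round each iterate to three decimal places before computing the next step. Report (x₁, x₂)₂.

At (1/2, -1/2): F = (0.750, 3.125).
Jacobian J = [[3, -6·x₂], [-2·x₁·x₂ - x₂, -x₁^2 - x₁ + 2·x₂ - 5]].
At the point, J = [[3.000, 3.000], [1.000, -6.750]] (det J = -23.250).
Solving J·Δ = −F gives Δ = (-0.621, 0.371).
Then the next iterate is (x₁, x₂)₁ = (-0.121, -0.129).
Round to (-0.121, -0.129) and repeat: F = (-0.41292, 0.64792), J = [[3.000, 0.774], [0.09778, -5.15164]].
Δ = (0.105, 0.128), so (x₁, x₂)₂ = (-0.016, -0.001).

(-0.016, -0.001)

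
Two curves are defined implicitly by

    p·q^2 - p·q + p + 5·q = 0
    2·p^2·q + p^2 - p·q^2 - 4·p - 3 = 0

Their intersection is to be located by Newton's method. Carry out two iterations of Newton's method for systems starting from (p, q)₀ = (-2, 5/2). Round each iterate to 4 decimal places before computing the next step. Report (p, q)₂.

(5.5500, 13.2233)

At (-2, 5/2): F = (3.0000, 41.5000).
Jacobian J = [[q^2 - q + 1, 2·p·q - p + 5], [4·p·q + 2·p - q^2 - 4, 2·p^2 - 2·p·q]].
At the point, J = [[4.7500, -3.0000], [-34.2500, 18.0000]] (det J = -17.2500).
Solving J·Δ = −F gives Δ = (10.3478, 17.3841).
Then the next iterate is (p, q)₁ = (8.3478, 19.8841).
Round to (8.3478, 19.8841) and repeat: F = (3242.311544, -495.959735), J = [[376.493333, 328.629180], [281.272127, -192.605450]].
Δ = (-2.7978, -6.6608), so (p, q)₂ = (5.5500, 13.2233).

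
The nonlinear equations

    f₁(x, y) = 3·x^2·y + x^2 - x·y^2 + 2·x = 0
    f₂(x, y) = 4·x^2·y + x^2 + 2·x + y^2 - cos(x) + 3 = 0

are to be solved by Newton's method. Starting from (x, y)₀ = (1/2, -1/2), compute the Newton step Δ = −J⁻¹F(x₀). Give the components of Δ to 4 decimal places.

At (1/2, -1/2): F = (0.7500, 3.122417).
Jacobian J = [[6·x·y + 2·x - y^2 + 2, 3·x^2 - 2·x·y], [8·x·y + 2·x + sin(x) + 2, 4·x^2 + 2·y]].
At the point, J = [[1.2500, 1.2500], [1.479426, 0.0000]] (det J = -1.849282).
Solving J·Δ = −F gives Δ = (-2.1106, 1.5106).

(-2.1106, 1.5106)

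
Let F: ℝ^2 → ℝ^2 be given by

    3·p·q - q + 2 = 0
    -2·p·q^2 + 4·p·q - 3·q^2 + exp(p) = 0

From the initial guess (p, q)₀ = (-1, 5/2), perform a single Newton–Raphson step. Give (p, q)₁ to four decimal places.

At (-1, 5/2): F = (-8.0000, -15.882121).
Jacobian J = [[3·q, 3·p - 1], [-2·q^2 + 4·q + exp(p), -4·p·q + 4·p - 6·q]].
At the point, J = [[7.5000, -4.0000], [-2.132121, -9.0000]] (det J = -76.028482).
Solving J·Δ = −F gives Δ = (0.1114, -1.7911).
Then the next iterate is (p, q)₁ = (-0.8886, 0.7089).

(-0.8886, 0.7089)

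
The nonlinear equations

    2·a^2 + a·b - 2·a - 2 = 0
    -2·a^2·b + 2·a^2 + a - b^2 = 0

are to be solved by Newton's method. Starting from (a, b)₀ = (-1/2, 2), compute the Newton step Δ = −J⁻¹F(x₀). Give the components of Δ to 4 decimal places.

(-0.4048, -1.3810)

At (-1/2, 2): F = (-1.5000, -5.0000).
Jacobian J = [[4·a + b - 2, a], [-4·a·b + 4·a + 1, -2·a^2 - 2·b]].
At the point, J = [[-2.0000, -0.5000], [3.0000, -4.5000]] (det J = 10.5000).
Solving J·Δ = −F gives Δ = (-0.4048, -1.3810).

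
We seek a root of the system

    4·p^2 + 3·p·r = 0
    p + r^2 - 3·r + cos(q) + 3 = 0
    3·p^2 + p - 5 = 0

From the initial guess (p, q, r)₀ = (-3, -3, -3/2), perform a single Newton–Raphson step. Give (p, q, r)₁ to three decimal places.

(-1.882, 31.630, 0.461)

At (-3, -3, -3/2): F = (49.500, 5.76001, 19.000).
Jacobian J = [[8·p + 3·r, 0, 3·p], [1, -sin(q), 2·r - 3], [6·p + 1, 0, 0]].
At the point, J = [[-28.500, 0.000, -9.000], [1.000, 0.14112, -6.000], [-17.000, 0.000, 0.000]] (det J = -21.59136).
Solving J·Δ = −F gives Δ = (1.118, 34.630, 1.961).
Then the next iterate is (p, q, r)₁ = (-1.882, 31.630, 0.461).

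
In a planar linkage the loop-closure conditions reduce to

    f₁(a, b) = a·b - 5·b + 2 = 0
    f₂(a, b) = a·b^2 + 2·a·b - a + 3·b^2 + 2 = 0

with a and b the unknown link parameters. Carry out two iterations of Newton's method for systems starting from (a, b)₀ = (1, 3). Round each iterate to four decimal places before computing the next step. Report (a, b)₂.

(1.0832, 0.4279)

At (1, 3): F = (-10.0000, 43.0000).
Jacobian J = [[b, a - 5], [b^2 + 2·b - 1, 2·a·b + 2·a + 6·b]].
At the point, J = [[3.0000, -4.0000], [14.0000, 26.0000]] (det J = 134.0000).
Solving J·Δ = −F gives Δ = (0.6567, -2.0075).
Then the next iterate is (a, b)₁ = (1.6567, 0.9925).
Round to (1.6567, 0.9925) and repeat: F = (-1.318225, 8.218961), J = [[0.9925, -3.3433], [1.970056, 12.556949]].
Δ = (-0.5735, -0.5646), so (a, b)₂ = (1.0832, 0.4279).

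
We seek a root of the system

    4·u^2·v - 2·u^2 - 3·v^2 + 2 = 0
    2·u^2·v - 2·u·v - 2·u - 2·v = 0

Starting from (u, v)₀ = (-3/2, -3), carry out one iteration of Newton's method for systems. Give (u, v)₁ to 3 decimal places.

(-1.352, -1.138)

At (-3/2, -3): F = (-56.500, -13.500).
Jacobian J = [[8·u·v - 4·u, 4·u^2 - 6·v], [4·u·v - 2·v - 2, 2·u^2 - 2·u - 2]].
At the point, J = [[42.000, 27.000], [22.000, 5.500]] (det J = -363.000).
Solving J·Δ = −F gives Δ = (0.148, 1.862).
Then the next iterate is (u, v)₁ = (-1.352, -1.138).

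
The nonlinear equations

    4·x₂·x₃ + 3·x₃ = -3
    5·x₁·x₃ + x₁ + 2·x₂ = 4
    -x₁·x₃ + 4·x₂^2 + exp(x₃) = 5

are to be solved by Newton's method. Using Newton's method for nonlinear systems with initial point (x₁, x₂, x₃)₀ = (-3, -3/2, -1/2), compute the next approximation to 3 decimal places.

(-19.526, -1.482, 0.988)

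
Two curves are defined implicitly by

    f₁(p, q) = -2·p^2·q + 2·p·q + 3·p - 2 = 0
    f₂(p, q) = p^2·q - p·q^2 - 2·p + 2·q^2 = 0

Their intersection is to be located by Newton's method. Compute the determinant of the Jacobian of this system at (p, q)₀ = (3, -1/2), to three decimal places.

17.000

J = [[-4·p·q + 2·q + 3, -2·p^2 + 2·p], [2·p·q - q^2 - 2, p^2 - 2·p·q + 4·q]].
At the point, J = [[8.000, -12.000], [-5.250, 10.000]].
det J = 17.000.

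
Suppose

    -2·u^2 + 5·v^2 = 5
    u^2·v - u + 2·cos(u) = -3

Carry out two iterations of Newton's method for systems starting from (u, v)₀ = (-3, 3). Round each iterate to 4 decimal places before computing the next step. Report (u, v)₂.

(-0.5887, 1.0361)

At (-3, 3): F = (22.0000, 31.020015).
Jacobian J = [[-4·u, 10·v], [2·u·v - 2·sin(u) - 1, u^2]].
At the point, J = [[12.0000, 30.0000], [-18.717760, 9.0000]] (det J = 669.532800).
Solving J·Δ = −F gives Δ = (1.0942, -1.1710).
Then the next iterate is (u, v)₁ = (-1.9058, 1.8290).
Round to (-1.9058, 1.8290) and repeat: F = (4.462058, 10.891317), J = [[7.6232, 18.2900], [-6.082598, 3.632074]].
Δ = (1.3171, -0.7929), so (u, v)₂ = (-0.5887, 1.0361).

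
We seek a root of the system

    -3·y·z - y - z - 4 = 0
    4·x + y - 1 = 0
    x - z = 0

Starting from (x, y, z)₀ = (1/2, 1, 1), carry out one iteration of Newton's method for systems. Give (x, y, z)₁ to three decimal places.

At (1/2, 1, 1): F = (-9.000, 2.000, -0.500).
Jacobian J = [[0, -3·z - 1, -3·y - 1], [4, 1, 0], [1, 0, -1]].
At the point, J = [[0.000, -4.000, -4.000], [4.000, 1.000, 0.000], [1.000, 0.000, -1.000]] (det J = -12.000).
Solving J·Δ = −F gives Δ = (-0.083, -1.667, -0.583).
Then the next iterate is (x, y, z)₁ = (0.417, -0.667, 0.417).

(0.417, -0.667, 0.417)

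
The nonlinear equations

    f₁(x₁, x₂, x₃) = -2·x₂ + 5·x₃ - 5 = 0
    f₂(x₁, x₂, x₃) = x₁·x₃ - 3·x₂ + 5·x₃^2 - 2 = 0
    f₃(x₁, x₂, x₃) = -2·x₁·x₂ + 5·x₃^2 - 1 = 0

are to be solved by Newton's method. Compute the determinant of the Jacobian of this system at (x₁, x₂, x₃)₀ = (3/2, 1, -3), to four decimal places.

81.0000

J = [[0, -2, 5], [x₃, -3, x₁ + 10·x₃], [-2·x₂, -2·x₁, 10·x₃]].
At the point, J = [[0.0000, -2.0000, 5.0000], [-3.0000, -3.0000, -28.5000], [-2.0000, -3.0000, -30.0000]].
det J = 81.0000.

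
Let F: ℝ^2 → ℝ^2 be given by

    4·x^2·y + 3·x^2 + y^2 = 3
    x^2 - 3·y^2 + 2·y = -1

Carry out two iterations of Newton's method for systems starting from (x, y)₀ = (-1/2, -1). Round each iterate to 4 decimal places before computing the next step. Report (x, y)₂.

(1.0530, 0.0858)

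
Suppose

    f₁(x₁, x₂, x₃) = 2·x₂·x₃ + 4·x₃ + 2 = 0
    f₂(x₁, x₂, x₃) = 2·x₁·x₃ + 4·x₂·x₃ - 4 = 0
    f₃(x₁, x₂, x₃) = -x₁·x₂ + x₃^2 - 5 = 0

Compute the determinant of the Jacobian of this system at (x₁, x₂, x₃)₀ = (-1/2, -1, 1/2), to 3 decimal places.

-9.000

J = [[0, 2·x₃, 2·x₂ + 4], [2·x₃, 4·x₃, 2·x₁ + 4·x₂], [-x₂, -x₁, 2·x₃]].
At the point, J = [[0.000, 1.000, 2.000], [1.000, 2.000, -5.000], [1.000, 0.500, 1.000]].
det J = -9.000.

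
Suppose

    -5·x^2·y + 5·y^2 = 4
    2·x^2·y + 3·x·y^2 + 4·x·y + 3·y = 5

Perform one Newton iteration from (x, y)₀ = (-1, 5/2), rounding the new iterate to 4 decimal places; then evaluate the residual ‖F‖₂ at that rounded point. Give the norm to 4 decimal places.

7.7138

At (-1, 5/2): F = (14.7500, -21.2500).
Jacobian J = [[-10·x·y, -5·x^2 + 10·y], [4·x·y + 3·y^2 + 4·y, 2·x^2 + 6·x·y + 4·x + 3]].
At the point, J = [[25.0000, 20.0000], [18.7500, -14.0000]] (det J = -725.0000).
Solving J·Δ = −F gives Δ = (0.3014, -1.1142).
Then the next iterate is (x, y)₁ = (-0.6986, 1.3858).
Re-evaluating at (-0.6986, 1.3858): F = (2.220565, -7.387284), so ‖F‖₂ = 7.7138.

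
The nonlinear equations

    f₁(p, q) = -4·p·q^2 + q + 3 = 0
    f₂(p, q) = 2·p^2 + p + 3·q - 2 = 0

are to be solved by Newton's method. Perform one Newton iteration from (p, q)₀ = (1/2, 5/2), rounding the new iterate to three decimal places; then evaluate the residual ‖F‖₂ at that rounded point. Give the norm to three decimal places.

At (1/2, 5/2): F = (-7.000, 6.500).
Jacobian J = [[-4·q^2, -8·p·q + 1], [4·p + 1, 3]].
At the point, J = [[-25.000, -9.000], [3.000, 3.000]] (det J = -48.000).
Solving J·Δ = −F gives Δ = (0.781, -2.948).
Then the next iterate is (p, q)₁ = (1.281, -0.448).
Re-evaluating at (1.281, -0.448): F = (1.52359, 1.21892), so ‖F‖₂ = 1.951.

1.951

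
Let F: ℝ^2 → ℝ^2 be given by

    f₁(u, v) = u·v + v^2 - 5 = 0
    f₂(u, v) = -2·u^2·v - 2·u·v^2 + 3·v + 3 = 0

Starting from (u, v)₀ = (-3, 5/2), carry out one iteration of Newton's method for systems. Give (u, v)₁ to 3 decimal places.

(36.900, -44.250)

At (-3, 5/2): F = (-6.250, 3.000).
Jacobian J = [[v, u + 2·v], [-4·u·v - 2·v^2, -2·u^2 - 4·u·v + 3]].
At the point, J = [[2.500, 2.000], [17.500, 15.000]] (det J = 2.500).
Solving J·Δ = −F gives Δ = (39.900, -46.750).
Then the next iterate is (u, v)₁ = (36.900, -44.250).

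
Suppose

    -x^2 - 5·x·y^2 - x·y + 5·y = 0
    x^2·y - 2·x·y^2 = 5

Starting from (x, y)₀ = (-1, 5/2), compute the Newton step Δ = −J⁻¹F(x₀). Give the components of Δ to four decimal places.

At (-1, 5/2): F = (45.2500, 10.0000).
Jacobian J = [[-2·x - 5·y^2 - y, -10·x·y - x + 5], [2·x·y - 2·y^2, x^2 - 4·x·y]].
At the point, J = [[-31.7500, 31.0000], [-17.5000, 11.0000]] (det J = 193.2500).
Solving J·Δ = −F gives Δ = (-0.9715, -2.4547).

(-0.9715, -2.4547)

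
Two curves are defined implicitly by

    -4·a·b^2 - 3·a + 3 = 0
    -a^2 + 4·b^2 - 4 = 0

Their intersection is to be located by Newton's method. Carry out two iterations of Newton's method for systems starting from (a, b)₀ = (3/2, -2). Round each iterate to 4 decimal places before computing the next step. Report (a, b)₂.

(0.5874, -1.0491)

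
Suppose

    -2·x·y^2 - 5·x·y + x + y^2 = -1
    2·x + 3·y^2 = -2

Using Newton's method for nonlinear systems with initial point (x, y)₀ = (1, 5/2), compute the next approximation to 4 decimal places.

At (1, 5/2): F = (-16.7500, 22.7500).
Jacobian J = [[-2·y^2 - 5·y + 1, -4·x·y - 5·x + 2·y], [2, 6·y]].
At the point, J = [[-24.0000, -10.0000], [2.0000, 15.0000]] (det J = -340.0000).
Solving J·Δ = −F gives Δ = (-0.0699, -1.5074).
Then the next iterate is (x, y)₁ = (0.9301, 0.9926).

(0.9301, 0.9926)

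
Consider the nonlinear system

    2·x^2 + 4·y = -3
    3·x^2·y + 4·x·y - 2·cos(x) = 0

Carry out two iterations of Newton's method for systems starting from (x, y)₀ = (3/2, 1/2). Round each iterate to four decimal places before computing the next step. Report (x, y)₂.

At (3/2, 1/2): F = (9.5000, 6.233526).
Jacobian J = [[4·x, 4], [6·x·y + 4·y + 2·sin(x), 3·x^2 + 4·x]].
At the point, J = [[6.0000, 4.0000], [8.494990, 12.7500]] (det J = 42.520040).
Solving J·Δ = −F gives Δ = (-2.2622, 1.0184).
Then the next iterate is (x, y)₁ = (-0.7622, 1.5184).
Round to (-0.7622, 1.5184) and repeat: F = (10.235498, -3.429597), J = [[-3.0488, 4.0000], [-2.251376, -1.305953]].
Δ = (-0.0271, -2.5795), so (x, y)₂ = (-0.7893, -1.0611).

(-0.7893, -1.0611)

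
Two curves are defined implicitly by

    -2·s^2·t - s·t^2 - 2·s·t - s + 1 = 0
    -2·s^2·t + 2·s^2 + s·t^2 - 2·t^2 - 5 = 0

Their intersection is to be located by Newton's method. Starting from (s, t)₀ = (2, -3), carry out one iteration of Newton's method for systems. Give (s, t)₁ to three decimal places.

(1.150, -3.981)

At (2, -3): F = (17.000, 27.000).
Jacobian J = [[-4·s·t - t^2 - 2·t - 1, -2·s^2 - 2·s·t - 2·s], [-4·s·t + 4·s + t^2, -2·s^2 + 2·s·t - 4·t]].
At the point, J = [[20.000, 0.000], [41.000, -8.000]] (det J = -160.000).
Solving J·Δ = −F gives Δ = (-0.850, -0.981).
Then the next iterate is (s, t)₁ = (1.150, -3.981).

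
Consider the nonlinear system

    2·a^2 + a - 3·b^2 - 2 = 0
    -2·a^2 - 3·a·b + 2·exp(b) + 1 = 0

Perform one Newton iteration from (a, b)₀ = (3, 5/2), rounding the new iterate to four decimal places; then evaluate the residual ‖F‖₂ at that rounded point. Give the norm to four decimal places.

At (3, 5/2): F = (0.2500, -15.135012).
Jacobian J = [[4·a + 1, -6·b], [-4·a - 3·b, -3·a + 2·exp(b)]].
At the point, J = [[13.0000, -15.0000], [-19.5000, 15.364988]] (det J = -92.755157).
Solving J·Δ = −F gives Δ = (-2.4062, -2.0687).
Then the next iterate is (a, b)₁ = (0.5938, 0.4313).
Re-evaluating at (0.5938, 0.4313): F = (-1.259062, 2.605000), so ‖F‖₂ = 2.8933.

2.8933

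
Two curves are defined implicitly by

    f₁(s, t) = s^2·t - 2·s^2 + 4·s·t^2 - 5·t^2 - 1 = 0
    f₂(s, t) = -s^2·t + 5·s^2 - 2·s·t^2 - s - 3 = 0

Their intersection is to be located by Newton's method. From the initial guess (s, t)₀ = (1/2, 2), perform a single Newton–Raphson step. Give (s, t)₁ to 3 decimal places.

(0.326, 0.657)

At (1/2, 2): F = (-13.000, -6.750).
Jacobian J = [[2·s·t - 4·s + 4·t^2, s^2 + 8·s·t - 10·t], [-2·s·t + 10·s - 2·t^2 - 1, -s^2 - 4·s·t]].
At the point, J = [[16.000, -11.750], [-6.000, -4.250]] (det J = -138.500).
Solving J·Δ = −F gives Δ = (-0.174, -1.343).
Then the next iterate is (s, t)₁ = (0.326, 0.657).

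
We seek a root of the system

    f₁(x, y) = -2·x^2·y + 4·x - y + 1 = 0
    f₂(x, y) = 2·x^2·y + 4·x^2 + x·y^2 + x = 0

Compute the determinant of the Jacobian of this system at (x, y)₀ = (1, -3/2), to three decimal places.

J = [[-4·x·y + 4, -2·x^2 - 1], [4·x·y + 8·x + y^2 + 1, 2·x^2 + 2·x·y]].
At the point, J = [[10.000, -3.000], [5.250, -1.000]].
det J = 5.750.

5.750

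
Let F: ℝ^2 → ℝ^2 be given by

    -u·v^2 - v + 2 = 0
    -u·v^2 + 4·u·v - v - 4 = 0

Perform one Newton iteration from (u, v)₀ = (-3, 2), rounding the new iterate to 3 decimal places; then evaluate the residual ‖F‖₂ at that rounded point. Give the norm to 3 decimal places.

11.769

At (-3, 2): F = (12.000, -18.000).
Jacobian J = [[-v^2, -2·u·v - 1], [-v^2 + 4·v, -2·u·v + 4·u - 1]].
At the point, J = [[-4.000, 11.000], [4.000, -1.000]] (det J = -40.000).
Solving J·Δ = −F gives Δ = (4.650, 0.600).
Then the next iterate is (u, v)₁ = (1.650, 2.600).
Re-evaluating at (1.650, 2.600): F = (-11.754, -0.594), so ‖F‖₂ = 11.769.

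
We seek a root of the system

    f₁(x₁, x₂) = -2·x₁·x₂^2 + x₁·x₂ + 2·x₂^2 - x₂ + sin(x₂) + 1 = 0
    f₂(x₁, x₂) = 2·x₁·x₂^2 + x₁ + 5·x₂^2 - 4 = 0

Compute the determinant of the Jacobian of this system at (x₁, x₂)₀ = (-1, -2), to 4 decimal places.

285.7453

J = [[-2·x₂^2 + x₂, -4·x₁·x₂ + x₁ + 4·x₂ + cos(x₂) - 1], [2·x₂^2 + 1, 4·x₁·x₂ + 10·x₂]].
At the point, J = [[-10.0000, -18.416147], [9.0000, -12.0000]].
det J = 285.7453.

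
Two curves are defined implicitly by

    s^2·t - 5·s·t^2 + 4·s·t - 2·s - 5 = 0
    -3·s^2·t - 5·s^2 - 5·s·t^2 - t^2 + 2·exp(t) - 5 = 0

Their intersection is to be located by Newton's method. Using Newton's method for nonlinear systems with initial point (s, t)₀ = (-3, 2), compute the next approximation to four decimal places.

At (-3, 2): F = (55.0000, -33.221888).
Jacobian J = [[2·s·t - 5·t^2 + 4·t - 2, s^2 - 10·s·t + 4·s], [-6·s·t - 10·s - 5·t^2, -3·s^2 - 10·s·t - 2·t + 2·exp(t)]].
At the point, J = [[-26.0000, 57.0000], [46.0000, 43.778112]] (det J = -3760.230917).
Solving J·Δ = −F gives Δ = (1.1439, -0.4431).
Then the next iterate is (s, t)₁ = (-1.8561, 1.5569).

(-1.8561, 1.5569)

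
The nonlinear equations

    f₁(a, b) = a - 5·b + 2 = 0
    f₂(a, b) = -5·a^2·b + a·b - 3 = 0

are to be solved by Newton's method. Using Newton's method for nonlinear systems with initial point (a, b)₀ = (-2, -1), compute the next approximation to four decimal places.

At (-2, -1): F = (5.0000, 19.0000).
Jacobian J = [[1, -5], [-10·a·b + b, -5·a^2 + a]].
At the point, J = [[1.0000, -5.0000], [-21.0000, -22.0000]] (det J = -127.0000).
Solving J·Δ = −F gives Δ = (-0.1181, 0.9764).
Then the next iterate is (a, b)₁ = (-2.1181, -0.0236).

(-2.1181, -0.0236)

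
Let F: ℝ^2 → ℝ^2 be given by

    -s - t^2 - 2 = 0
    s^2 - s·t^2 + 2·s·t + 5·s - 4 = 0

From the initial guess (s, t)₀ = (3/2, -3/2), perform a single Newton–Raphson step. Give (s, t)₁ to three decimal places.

(-0.833, -0.361)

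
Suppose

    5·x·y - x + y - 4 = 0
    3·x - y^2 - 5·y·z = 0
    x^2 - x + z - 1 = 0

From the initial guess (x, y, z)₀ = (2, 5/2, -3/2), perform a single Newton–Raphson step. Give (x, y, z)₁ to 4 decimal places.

(1.8056, 0.7487, -0.4169)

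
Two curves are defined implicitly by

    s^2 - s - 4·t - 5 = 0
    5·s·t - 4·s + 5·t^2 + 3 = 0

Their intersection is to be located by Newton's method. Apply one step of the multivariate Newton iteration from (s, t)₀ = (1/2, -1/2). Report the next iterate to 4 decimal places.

(0.9663, -1.3125)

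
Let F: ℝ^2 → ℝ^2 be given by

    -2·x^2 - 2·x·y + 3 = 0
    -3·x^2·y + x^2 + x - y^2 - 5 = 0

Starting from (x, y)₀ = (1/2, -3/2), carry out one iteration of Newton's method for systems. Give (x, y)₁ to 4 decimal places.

(0.0857, 2.0857)

At (1/2, -3/2): F = (4.0000, -5.3750).
Jacobian J = [[-4·x - 2·y, -2·x], [-6·x·y + 2·x + 1, -3·x^2 - 2·y]].
At the point, J = [[1.0000, -1.0000], [6.5000, 2.2500]] (det J = 8.7500).
Solving J·Δ = −F gives Δ = (-0.4143, 3.5857).
Then the next iterate is (x, y)₁ = (0.0857, 2.0857).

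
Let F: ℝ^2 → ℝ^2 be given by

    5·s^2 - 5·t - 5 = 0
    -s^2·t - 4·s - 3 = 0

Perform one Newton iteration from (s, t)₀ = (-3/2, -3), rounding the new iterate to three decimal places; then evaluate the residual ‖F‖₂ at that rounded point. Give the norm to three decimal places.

At (-3/2, -3): F = (21.250, 9.750).
Jacobian J = [[10·s, -5], [-2·s·t - 4, -s^2]].
At the point, J = [[-15.000, -5.000], [-13.000, -2.250]] (det J = -31.250).
Solving J·Δ = −F gives Δ = (0.030, 4.160).
Then the next iterate is (s, t)₁ = (-1.470, 1.160).
Re-evaluating at (-1.470, 1.160): F = (0.00450, 0.37336), so ‖F‖₂ = 0.373.

0.373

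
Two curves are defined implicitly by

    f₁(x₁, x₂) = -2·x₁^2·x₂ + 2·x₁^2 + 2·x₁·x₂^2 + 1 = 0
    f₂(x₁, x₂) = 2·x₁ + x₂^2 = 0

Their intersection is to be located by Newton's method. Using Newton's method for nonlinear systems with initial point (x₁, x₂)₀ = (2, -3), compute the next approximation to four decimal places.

(2.0085, -0.8305)

At (2, -3): F = (69.0000, 13.0000).
Jacobian J = [[-4·x₁·x₂ + 4·x₁ + 2·x₂^2, -2·x₁^2 + 4·x₁·x₂], [2, 2·x₂]].
At the point, J = [[50.0000, -32.0000], [2.0000, -6.0000]] (det J = -236.0000).
Solving J·Δ = −F gives Δ = (0.0085, 2.1695).
Then the next iterate is (x₁, x₂)₁ = (2.0085, -0.8305).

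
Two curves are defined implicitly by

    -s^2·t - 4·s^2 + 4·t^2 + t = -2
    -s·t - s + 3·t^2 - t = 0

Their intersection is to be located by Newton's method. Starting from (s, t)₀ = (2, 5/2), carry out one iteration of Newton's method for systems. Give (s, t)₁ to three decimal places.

At (2, 5/2): F = (3.500, 9.250).
Jacobian J = [[-2·s·t - 8·s, -s^2 + 8·t + 1], [-t - 1, -s + 6·t - 1]].
At the point, J = [[-26.000, 17.000], [-3.500, 12.000]] (det J = -252.500).
Solving J·Δ = −F gives Δ = (-0.456, -0.904).
Then the next iterate is (s, t)₁ = (1.544, 1.596).

(1.544, 1.596)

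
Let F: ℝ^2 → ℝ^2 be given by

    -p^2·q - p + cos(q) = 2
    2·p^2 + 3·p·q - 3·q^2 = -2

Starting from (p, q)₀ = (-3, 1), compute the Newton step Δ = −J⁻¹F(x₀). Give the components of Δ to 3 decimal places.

At (-3, 1): F = (-7.45970, 8.000).
Jacobian J = [[-2·p·q - 1, -p^2 - sin(q)], [4·p + 3·q, 3·p - 6·q]].
At the point, J = [[5.000, -9.84147], [-9.000, -15.000]] (det J = -163.57324).
Solving J·Δ = −F gives Δ = (1.165, -0.166).

(1.165, -0.166)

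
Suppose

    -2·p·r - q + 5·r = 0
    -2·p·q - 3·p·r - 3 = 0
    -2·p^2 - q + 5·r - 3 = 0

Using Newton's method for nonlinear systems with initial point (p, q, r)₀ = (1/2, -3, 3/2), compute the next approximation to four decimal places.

(2.7250, -1.5750, 1.2750)

At (1/2, -3, 3/2): F = (9.0000, -2.2500, 7.0000).
Jacobian J = [[-2·r, -1, -2·p + 5], [-2·q - 3·r, -2·p, -3·p], [-4·p, -1, 5]].
At the point, J = [[-3.0000, -1.0000, 4.0000], [1.5000, -1.0000, -1.5000], [-2.0000, -1.0000, 5.0000]] (det J = 10.0000).
Solving J·Δ = −F gives Δ = (2.2250, 1.4250, -0.2250).
Then the next iterate is (p, q, r)₁ = (2.7250, -1.5750, 1.2750).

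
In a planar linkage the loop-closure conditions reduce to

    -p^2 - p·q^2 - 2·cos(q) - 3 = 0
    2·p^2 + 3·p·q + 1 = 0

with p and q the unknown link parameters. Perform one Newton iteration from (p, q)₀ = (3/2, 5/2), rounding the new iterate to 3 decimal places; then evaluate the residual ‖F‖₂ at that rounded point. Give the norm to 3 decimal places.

At (3/2, 5/2): F = (-13.02271, 16.750).
Jacobian J = [[-2·p - q^2, -2·p·q + 2·sin(q)], [4·p + 3·q, 3·p]].
At the point, J = [[-9.250, -6.30306], [13.500, 4.500]] (det J = 43.46625).
Solving J·Δ = −F gives Δ = (-1.081, -0.480).
Then the next iterate is (p, q)₁ = (0.419, 2.020).
Re-evaluating at (0.419, 2.020): F = (-4.01675, 3.89026), so ‖F‖₂ = 5.592.

5.592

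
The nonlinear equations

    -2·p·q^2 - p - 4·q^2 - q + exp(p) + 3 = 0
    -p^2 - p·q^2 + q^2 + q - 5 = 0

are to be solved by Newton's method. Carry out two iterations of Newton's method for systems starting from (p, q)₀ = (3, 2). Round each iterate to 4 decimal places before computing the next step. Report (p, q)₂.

(0.0230, 0.7355)

At (3, 2): F = (-21.914463, -20.0000).
Jacobian J = [[-2·q^2 + exp(p) - 1, -4·p·q - 8·q - 1], [-2·p - q^2, -2·p·q + 2·q + 1]].
At the point, J = [[11.085537, -41.0000], [-10.0000, -7.0000]] (det J = -487.598758).
Solving J·Δ = −F gives Δ = (-1.3671, -0.9041).
Then the next iterate is (p, q)₁ = (1.6329, 1.0959).
Round to (1.6329, 1.0959) and repeat: F = (-3.336305, -7.330573), J = [[1.716704, -16.925180], [-4.466797, -0.387190]].
Δ = (-1.6099, -0.3604), so (p, q)₂ = (0.0230, 0.7355).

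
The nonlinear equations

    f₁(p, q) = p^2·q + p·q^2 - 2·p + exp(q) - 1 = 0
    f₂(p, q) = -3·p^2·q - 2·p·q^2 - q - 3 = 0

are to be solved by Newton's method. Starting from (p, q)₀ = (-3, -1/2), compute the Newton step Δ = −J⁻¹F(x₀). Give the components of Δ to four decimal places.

At (-3, -1/2): F = (0.356531, 12.5000).
Jacobian J = [[2·p·q + q^2 - 2, p^2 + 2·p·q + exp(q)], [-6·p·q - 2·q^2, -3·p^2 - 4·p·q - 1]].
At the point, J = [[1.2500, 12.606531], [-9.5000, -34.0000]] (det J = 77.262041).
Solving J·Δ = −F gives Δ = (2.1965, -0.2461).

(2.1965, -0.2461)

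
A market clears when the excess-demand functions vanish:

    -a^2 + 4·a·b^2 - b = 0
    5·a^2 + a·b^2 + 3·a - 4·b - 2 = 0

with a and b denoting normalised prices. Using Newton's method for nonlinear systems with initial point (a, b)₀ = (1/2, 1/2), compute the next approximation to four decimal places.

(0.7424, 0.7500)

At (1/2, 1/2): F = (-0.2500, -1.1250).
Jacobian J = [[-2·a + 4·b^2, 8·a·b - 1], [10·a + b^2 + 3, 2·a·b - 4]].
At the point, J = [[0.0000, 1.0000], [8.2500, -3.5000]] (det J = -8.2500).
Solving J·Δ = −F gives Δ = (0.2424, 0.2500).
Then the next iterate is (a, b)₁ = (0.7424, 0.7500).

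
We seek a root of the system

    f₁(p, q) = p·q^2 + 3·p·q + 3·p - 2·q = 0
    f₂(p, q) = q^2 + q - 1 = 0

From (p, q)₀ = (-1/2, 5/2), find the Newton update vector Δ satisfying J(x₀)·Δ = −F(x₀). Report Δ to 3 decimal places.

At (-1/2, 5/2): F = (-13.375, 7.750).
Jacobian J = [[q^2 + 3·q + 3, 2·p·q + 3·p - 2], [0, 2·q + 1]].
At the point, J = [[16.750, -6.000], [0.000, 6.000]] (det J = 100.500).
Solving J·Δ = −F gives Δ = (0.336, -1.292).

(0.336, -1.292)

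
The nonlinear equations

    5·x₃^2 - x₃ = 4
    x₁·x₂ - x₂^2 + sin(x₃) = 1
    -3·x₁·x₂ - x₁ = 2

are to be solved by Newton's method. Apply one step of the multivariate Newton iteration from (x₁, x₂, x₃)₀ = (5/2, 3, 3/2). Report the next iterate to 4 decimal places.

(1.0563, 1.3249, 1.0893)

At (5/2, 3, 3/2): F = (5.7500, -1.502505, -27.0000).
Jacobian J = [[0, 0, 10·x₃ - 1], [x₂, x₁ - 2·x₂, cos(x₃)], [-3·x₂ - 1, -3·x₁, 0]].
At the point, J = [[0.0000, 0.0000, 14.0000], [3.0000, -3.5000, 0.070737], [-10.0000, -7.5000, 0.0000]] (det J = -805.0000).
Solving J·Δ = −F gives Δ = (-1.4437, -1.6751, -0.4107).
Then the next iterate is (x₁, x₂, x₃)₁ = (1.0563, 1.3249, 1.0893).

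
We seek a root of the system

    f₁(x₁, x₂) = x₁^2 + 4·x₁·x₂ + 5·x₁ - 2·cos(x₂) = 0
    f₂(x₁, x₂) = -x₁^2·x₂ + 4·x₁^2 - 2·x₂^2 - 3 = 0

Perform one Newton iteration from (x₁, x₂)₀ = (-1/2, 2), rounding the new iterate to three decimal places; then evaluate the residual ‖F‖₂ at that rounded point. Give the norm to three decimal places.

4.325

At (-1/2, 2): F = (-5.41771, -10.500).
Jacobian J = [[2·x₁ + 4·x₂ + 5, 4·x₁ + 2·sin(x₂)], [-2·x₁·x₂ + 8·x₁, -x₁^2 - 4·x₂]].
At the point, J = [[12.000, -0.18141], [-2.000, -8.250]] (det J = -99.36281).
Solving J·Δ = −F gives Δ = (0.431, -1.377).
Then the next iterate is (x₁, x₂)₁ = (-0.069, 0.623).
Re-evaluating at (-0.069, 0.623): F = (-2.13645, -3.76018), so ‖F‖₂ = 4.325.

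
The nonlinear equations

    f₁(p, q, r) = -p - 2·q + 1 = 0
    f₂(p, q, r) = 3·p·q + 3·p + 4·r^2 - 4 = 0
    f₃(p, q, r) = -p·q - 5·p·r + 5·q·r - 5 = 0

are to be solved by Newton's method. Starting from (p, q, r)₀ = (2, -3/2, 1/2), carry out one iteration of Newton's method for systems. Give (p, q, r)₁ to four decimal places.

At (2, -3/2, 1/2): F = (2.0000, -6.0000, -10.7500).
Jacobian J = [[-1, -2, 0], [3·q + 3, 3·p, 8·r], [-q - 5·r, -p + 5·r, -5·p + 5·q]].
At the point, J = [[-1.0000, -2.0000, 0.0000], [-1.5000, 6.0000, 4.0000], [-1.0000, 0.5000, -17.5000]] (det J = 167.5000).
Solving J·Δ = −F gives Δ = (-0.4896, 1.2448, -0.5507).
Then the next iterate is (p, q, r)₁ = (1.5104, -0.2552, -0.0507).

(1.5104, -0.2552, -0.0507)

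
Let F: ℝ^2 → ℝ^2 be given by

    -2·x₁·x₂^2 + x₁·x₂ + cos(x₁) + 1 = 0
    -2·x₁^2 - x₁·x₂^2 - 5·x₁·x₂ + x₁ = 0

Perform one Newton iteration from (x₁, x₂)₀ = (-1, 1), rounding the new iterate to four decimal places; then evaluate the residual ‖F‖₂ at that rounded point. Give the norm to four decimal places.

At (-1, 1): F = (2.540302, 3.0000).
Jacobian J = [[-2·x₂^2 + x₂ - sin(x₁), -4·x₁·x₂ + x₁], [-4·x₁ - x₂^2 - 5·x₂ + 1, -2·x₁·x₂ - 5·x₁]].
At the point, J = [[-0.158529, 3.0000], [-1.0000, 7.0000]] (det J = 1.890297).
Solving J·Δ = −F gives Δ = (-4.6459, -1.0923).
Then the next iterate is (x₁, x₂)₁ = (-5.6459, -0.0923).
Re-evaluating at (-5.6459, -0.0923): F = (2.421029, -71.955757), so ‖F‖₂ = 71.9965.

71.9965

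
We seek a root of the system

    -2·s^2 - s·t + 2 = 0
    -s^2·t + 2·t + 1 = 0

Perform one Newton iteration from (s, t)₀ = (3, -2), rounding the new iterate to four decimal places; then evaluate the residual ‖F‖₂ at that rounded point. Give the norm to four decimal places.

At (3, -2): F = (-10.0000, 15.0000).
Jacobian J = [[-4·s - t, -s], [-2·s·t, -s^2 + 2]].
At the point, J = [[-10.0000, -3.0000], [12.0000, -7.0000]] (det J = 106.0000).
Solving J·Δ = −F gives Δ = (-1.0849, 0.2830).
Then the next iterate is (s, t)₁ = (1.9151, -1.7170).
Re-evaluating at (1.9151, -1.7170): F = (-2.046989, 3.863283), so ‖F‖₂ = 4.3721.

4.3721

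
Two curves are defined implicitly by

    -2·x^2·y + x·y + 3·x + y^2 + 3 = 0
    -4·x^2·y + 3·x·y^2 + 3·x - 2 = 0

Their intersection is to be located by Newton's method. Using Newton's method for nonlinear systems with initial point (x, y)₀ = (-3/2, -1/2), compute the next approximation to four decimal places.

At (-3/2, -1/2): F = (1.7500, -3.1250).
Jacobian J = [[-4·x·y + y + 3, -2·x^2 + x + 2·y], [-8·x·y + 3·y^2 + 3, -4·x^2 + 6·x·y]].
At the point, J = [[-0.5000, -7.0000], [-2.2500, -4.5000]] (det J = -13.5000).
Solving J·Δ = −F gives Δ = (-2.2037, 0.4074).
Then the next iterate is (x, y)₁ = (-3.7037, -0.0926).

(-3.7037, -0.0926)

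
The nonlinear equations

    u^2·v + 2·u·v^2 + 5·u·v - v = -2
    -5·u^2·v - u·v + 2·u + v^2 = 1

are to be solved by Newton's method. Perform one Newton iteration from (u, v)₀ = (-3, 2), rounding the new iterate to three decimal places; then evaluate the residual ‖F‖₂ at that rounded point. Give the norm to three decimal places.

27.668

At (-3, 2): F = (-36.000, -87.000).
Jacobian J = [[2·u·v + 2·v^2 + 5·v, u^2 + 4·u·v + 5·u - 1], [-10·u·v - v + 2, -5·u^2 - u + 2·v]].
At the point, J = [[6.000, -31.000], [60.000, -38.000]] (det J = 1632.000).
Solving J·Δ = −F gives Δ = (0.814, -1.004).
Then the next iterate is (u, v)₁ = (-2.186, 0.996).
Re-evaluating at (-2.186, 0.996): F = (-9.45989, -26.00014), so ‖F‖₂ = 27.668.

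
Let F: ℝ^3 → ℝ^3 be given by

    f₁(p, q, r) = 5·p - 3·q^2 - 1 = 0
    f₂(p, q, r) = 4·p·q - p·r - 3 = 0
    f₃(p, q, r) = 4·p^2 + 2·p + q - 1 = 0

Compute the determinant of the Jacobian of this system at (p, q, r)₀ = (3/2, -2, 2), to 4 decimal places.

J = [[5, -6·q, 0], [4·q - r, 4·p, -p], [8·p + 2, 1, 0]].
At the point, J = [[5.0000, 12.0000, 0.0000], [-10.0000, 6.0000, -1.5000], [14.0000, 1.0000, 0.0000]].
det J = -244.5000.

-244.5000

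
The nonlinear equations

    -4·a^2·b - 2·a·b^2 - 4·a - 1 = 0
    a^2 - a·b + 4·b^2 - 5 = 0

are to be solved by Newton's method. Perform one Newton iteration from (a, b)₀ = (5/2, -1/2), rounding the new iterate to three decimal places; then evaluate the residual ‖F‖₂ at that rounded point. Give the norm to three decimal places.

1.869

At (5/2, -1/2): F = (0.250, 3.500).
Jacobian J = [[-8·a·b - 2·b^2 - 4, -4·a^2 - 4·a·b], [2·a - b, -a + 8·b]].
At the point, J = [[5.500, -20.000], [5.500, -6.500]] (det J = 74.250).
Solving J·Δ = −F gives Δ = (-0.921, -0.241).
Then the next iterate is (a, b)₁ = (1.579, -0.741).
Re-evaluating at (1.579, -0.741): F = (-1.66003, 0.85960), so ‖F‖₂ = 1.869.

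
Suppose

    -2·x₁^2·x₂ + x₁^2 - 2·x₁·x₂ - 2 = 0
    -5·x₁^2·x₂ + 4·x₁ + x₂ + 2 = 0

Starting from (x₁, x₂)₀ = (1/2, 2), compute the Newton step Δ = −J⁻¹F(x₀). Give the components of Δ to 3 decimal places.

(0.888, -7.310)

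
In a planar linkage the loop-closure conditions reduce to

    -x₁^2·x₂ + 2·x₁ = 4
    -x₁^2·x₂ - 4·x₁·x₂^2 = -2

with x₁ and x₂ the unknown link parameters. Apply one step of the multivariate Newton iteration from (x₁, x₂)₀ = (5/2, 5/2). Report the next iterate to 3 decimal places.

At (5/2, 5/2): F = (-14.625, -76.125).
Jacobian J = [[-2·x₁·x₂ + 2, -x₁^2], [-2·x₁·x₂ - 4·x₂^2, -x₁^2 - 8·x₁·x₂]].
At the point, J = [[-10.500, -6.250], [-37.500, -56.250]] (det J = 356.250).
Solving J·Δ = −F gives Δ = (-0.974, -0.704).
Then the next iterate is (x₁, x₂)₁ = (1.526, 1.796).

(1.526, 1.796)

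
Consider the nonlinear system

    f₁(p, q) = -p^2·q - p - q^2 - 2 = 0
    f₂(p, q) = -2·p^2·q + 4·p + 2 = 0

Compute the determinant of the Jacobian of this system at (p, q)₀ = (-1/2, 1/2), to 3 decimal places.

J = [[-2·p·q - 1, -p^2 - 2·q], [-4·p·q + 4, -2·p^2]].
At the point, J = [[-0.500, -1.250], [5.000, -0.500]].
det J = 6.500.

6.500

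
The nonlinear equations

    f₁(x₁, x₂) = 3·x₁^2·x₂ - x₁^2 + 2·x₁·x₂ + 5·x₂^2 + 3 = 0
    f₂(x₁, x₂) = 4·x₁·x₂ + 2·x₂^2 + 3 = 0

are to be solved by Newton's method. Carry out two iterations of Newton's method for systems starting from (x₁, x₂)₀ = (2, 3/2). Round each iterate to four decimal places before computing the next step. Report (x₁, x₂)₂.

(3.0843, -0.4430)

At (2, 3/2): F = (34.2500, 19.5000).
Jacobian J = [[6·x₁·x₂ - 2·x₁ + 2·x₂, 3·x₁^2 + 2·x₁ + 10·x₂], [4·x₂, 4·x₁ + 4·x₂]].
At the point, J = [[17.0000, 31.0000], [6.0000, 14.0000]] (det J = 52.0000).
Solving J·Δ = −F gives Δ = (2.4038, -2.4231).
Then the next iterate is (x₁, x₂)₁ = (4.4038, -0.9231).
Round to (4.4038, -0.9231) and repeat: F = (-73.969475, -11.556364), J = [[-35.044687, 57.756963], [-3.6924, 13.9228]].
Δ = (-1.3195, 0.4801), so (x₁, x₂)₂ = (3.0843, -0.4430).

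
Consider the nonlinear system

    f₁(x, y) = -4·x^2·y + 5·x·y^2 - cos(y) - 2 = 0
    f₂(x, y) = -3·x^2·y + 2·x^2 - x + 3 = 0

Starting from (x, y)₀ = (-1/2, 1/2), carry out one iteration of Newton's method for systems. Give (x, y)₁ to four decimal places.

At (-1/2, 1/2): F = (-4.002583, 3.6250).
Jacobian J = [[-8·x·y + 5·y^2, -4·x^2 + 10·x·y + sin(y)], [-6·x·y + 4·x - 1, -3·x^2]].
At the point, J = [[3.2500, -3.020574], [-1.5000, -0.7500]] (det J = -6.968362).
Solving J·Δ = −F gives Δ = (2.0021, 0.8291).
Then the next iterate is (x, y)₁ = (1.5021, 1.3291).

(1.5021, 1.3291)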